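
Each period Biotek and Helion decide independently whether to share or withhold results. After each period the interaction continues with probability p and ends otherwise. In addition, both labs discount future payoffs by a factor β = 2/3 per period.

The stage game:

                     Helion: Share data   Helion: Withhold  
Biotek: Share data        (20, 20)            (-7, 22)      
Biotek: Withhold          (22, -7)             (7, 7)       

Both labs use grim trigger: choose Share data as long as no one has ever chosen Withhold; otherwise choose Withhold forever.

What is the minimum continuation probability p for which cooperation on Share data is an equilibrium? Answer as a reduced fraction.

With continuation probability p and discount β, the effective per-period discount factor is βp.
Grim-trigger IC: βp ≥ (22−20)/(22−7) = 2/15.
So p ≥ (2/15)/(2/3) = 1/5.

1/5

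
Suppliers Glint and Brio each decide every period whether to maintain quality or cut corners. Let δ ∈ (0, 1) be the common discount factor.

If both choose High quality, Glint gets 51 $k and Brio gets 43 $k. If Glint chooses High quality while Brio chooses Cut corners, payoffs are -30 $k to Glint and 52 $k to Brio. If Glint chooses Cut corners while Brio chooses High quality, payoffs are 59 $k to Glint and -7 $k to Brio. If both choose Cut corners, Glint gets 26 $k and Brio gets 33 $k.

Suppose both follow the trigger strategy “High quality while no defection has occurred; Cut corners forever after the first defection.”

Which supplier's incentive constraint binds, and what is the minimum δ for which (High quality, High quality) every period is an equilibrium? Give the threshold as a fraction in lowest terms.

Brio; δ ≥ 9/19

Glint: cooperation gives 51 each period; deviation gives 59 once then 26 forever.
  51/(1−δ) ≥ 59 + 26δ/(1−δ) ⇒ δ ≥ 8/33.
Brio: cooperation gives 43 each period; deviation gives 52 once then 33 forever.
  δ ≥ 9/19.
Both must hold, so the binding constraint is Brio's: δ ≥ 9/19.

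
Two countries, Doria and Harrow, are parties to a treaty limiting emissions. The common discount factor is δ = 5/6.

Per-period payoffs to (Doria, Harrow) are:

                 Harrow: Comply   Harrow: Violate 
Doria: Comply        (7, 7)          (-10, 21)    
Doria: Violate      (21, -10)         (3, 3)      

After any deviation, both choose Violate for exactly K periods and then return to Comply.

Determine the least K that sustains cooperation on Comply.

7

Need Σ_{k=1}^{K} δ^k ≥ (21−7)/(7−3) = 3.5000 at δ = 5/6.
At K = 6 the sum is 3.3255 < 3.5000; at K = 7 it is 3.6046 ≥ 3.5000.
So the minimum punishment length is K = 7.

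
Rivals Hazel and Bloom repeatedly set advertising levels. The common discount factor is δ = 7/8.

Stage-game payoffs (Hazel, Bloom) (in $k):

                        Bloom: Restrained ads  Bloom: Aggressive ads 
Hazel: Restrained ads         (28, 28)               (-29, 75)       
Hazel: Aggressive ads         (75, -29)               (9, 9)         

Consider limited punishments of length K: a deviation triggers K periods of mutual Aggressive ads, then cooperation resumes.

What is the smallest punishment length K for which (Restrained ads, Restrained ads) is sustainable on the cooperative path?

IC: δ(1−δ^K)/(1−δ) ≥ (75−28)/(28−9) = 47/19.
With δ = 7/8: need 1 − δ^K ≥ 47/19·(1−7/8)/(7/8), i.e. δ^K ≤ 0.6466.
Since (7/8)^3 = 0.6699 and (7/8)^4 = 0.5862, the smallest such K is 4.

4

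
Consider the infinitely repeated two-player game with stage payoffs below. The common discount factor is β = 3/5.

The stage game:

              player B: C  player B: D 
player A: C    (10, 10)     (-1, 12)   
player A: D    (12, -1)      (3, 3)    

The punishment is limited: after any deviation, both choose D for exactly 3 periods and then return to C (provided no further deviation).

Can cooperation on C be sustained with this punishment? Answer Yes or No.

Yes

IC: β+…+β^3 ≥ (12−10)/(10−3) = 2/7.
At β = 3/5: partial sum = 1.1760 ≥ 0.2857. Cooperation sustainable.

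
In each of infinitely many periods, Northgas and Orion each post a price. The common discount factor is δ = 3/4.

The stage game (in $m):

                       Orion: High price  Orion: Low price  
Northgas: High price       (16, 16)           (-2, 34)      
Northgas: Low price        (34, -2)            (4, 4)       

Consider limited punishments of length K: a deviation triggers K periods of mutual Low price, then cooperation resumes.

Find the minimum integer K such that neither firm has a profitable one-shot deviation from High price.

3

Need Σ_{k=1}^{K} δ^k ≥ (34−16)/(16−4) = 1.5000 at δ = 3/4.
At K = 2 the sum is 1.3125 < 1.5000; at K = 3 it is 1.7344 ≥ 1.5000.
So the minimum punishment length is K = 3.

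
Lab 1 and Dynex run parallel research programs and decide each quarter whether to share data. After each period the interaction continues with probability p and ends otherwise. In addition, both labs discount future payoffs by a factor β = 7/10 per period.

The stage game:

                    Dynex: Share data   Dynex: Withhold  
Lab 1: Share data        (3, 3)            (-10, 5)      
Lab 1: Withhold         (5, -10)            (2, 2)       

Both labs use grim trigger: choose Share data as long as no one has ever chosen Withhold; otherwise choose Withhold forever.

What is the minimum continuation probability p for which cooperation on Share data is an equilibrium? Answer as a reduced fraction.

20/21

Expected continuation weight on next period's payoff is β·p = 7/10·p, which plays the role of the discount factor.
Cooperation requires 7/10·p ≥ (5−3)/(5−2) = 2/3, hence p ≥ 20/21.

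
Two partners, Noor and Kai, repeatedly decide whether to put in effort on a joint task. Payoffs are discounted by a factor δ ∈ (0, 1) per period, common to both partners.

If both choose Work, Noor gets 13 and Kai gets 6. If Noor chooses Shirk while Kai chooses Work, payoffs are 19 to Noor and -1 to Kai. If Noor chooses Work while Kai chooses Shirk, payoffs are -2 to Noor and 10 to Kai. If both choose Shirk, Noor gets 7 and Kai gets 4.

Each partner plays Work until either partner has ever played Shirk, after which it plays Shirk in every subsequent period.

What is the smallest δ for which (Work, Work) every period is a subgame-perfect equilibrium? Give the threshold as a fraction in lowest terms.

2/3

Noor's threshold: (19−13)/(19−7) = 1/2.
Kai's threshold: (10−6)/(10−4) = 2/3.
1/2 < 2/3, so Kai binds and δ* = 2/3.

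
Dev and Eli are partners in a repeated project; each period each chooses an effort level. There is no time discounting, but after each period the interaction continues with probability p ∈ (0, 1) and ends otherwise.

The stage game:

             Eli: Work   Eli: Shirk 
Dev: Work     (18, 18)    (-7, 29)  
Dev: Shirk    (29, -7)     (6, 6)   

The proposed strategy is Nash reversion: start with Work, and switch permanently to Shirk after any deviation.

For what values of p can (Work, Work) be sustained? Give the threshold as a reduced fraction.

11/23

Expected cooperation value is 18 + p·18 + p²·18 + … = 18/(1−p); deviation gives 29 + p·6/(1−p).
18 ≥ 29(1−p) + 6p ⇒ 23p ≥ 11 ⇒ p ≥ 11/23.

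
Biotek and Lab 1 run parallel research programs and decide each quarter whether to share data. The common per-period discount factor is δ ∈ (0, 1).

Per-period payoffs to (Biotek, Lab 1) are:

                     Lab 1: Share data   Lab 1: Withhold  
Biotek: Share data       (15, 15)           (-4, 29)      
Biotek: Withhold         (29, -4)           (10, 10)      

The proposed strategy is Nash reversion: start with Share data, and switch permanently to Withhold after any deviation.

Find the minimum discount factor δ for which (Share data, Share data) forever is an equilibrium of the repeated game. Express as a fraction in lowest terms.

14/19

One-period gain from deviating is 29 − 15 = 14. The loss is 15 − 10 = 5 in every subsequent period, with present value 5·δ/(1−δ).
Deviation is unprofitable when 5·δ/(1−δ) ≥ 14, i.e. δ/(1−δ) ≥ 14/5.
Equivalently δ ≥ 14/(14+5) = 14/19.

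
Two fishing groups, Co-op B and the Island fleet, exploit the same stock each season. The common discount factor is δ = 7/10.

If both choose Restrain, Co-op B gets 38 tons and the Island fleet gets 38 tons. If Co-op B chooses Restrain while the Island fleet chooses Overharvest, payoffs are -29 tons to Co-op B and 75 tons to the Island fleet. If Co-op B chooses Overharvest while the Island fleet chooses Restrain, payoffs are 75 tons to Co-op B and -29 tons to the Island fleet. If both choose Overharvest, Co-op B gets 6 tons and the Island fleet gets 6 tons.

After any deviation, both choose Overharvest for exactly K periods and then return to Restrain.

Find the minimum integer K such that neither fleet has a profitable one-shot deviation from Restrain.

2

Need Σ_{k=1}^{K} δ^k ≥ (75−38)/(38−6) = 1.1562 at δ = 7/10.
At K = 1 the sum is 0.7000 < 1.1562; at K = 2 it is 1.1900 ≥ 1.1562.
So the minimum punishment length is K = 2.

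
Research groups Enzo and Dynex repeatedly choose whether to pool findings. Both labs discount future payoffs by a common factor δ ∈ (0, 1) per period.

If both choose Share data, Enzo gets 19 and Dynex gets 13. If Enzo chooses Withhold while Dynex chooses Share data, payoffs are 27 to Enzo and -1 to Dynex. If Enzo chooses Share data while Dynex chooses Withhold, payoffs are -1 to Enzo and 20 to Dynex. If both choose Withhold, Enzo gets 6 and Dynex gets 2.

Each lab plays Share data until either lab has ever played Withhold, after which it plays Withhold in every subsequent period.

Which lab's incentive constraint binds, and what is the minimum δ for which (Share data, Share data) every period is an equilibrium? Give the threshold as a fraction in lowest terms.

Enzo: cooperation gives 19 each period; deviation gives 27 once then 6 forever.
  19/(1−δ) ≥ 27 + 6δ/(1−δ) ⇒ δ ≥ 8/21.
Dynex: cooperation gives 13 each period; deviation gives 20 once then 2 forever.
  δ ≥ 7/18.
Both must hold, so the binding constraint is Dynex's: δ ≥ 7/18.

Dynex; δ ≥ 7/18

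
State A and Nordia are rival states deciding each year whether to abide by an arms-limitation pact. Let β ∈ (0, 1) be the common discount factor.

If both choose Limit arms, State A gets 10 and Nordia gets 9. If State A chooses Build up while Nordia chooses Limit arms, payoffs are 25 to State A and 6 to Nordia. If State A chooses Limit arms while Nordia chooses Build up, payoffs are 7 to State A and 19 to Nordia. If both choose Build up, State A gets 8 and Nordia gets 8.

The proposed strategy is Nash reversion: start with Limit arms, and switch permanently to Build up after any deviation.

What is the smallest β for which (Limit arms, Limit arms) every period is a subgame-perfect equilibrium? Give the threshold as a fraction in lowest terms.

10/11

For State A: deviation gain 25−10 = 15, per-period punishment loss 10−8 = 2. IC gives β ≥ 15/17.
For Nordia: gain 10, loss 1 per period, so β ≥ 10/11.
The tighter constraint is Nordia's, so cooperation needs β ≥ 10/11.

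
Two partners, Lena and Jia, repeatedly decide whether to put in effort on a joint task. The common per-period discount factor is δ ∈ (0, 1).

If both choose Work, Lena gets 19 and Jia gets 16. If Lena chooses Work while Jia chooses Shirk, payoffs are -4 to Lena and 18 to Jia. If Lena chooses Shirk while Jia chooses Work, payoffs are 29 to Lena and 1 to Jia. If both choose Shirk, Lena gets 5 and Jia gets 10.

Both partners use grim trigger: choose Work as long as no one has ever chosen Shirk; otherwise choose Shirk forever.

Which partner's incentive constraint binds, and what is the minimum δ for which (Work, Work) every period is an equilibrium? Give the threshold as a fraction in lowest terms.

Lena: cooperation gives 19 each period; deviation gives 29 once then 5 forever.
  19/(1−δ) ≥ 29 + 5δ/(1−δ) ⇒ δ ≥ 10/24 = 5/12.
Jia: cooperation gives 16 each period; deviation gives 18 once then 10 forever.
  δ ≥ 2/8 = 1/4.
Both must hold, so the binding constraint is Lena's: δ ≥ 5/12.

Lena; δ ≥ 5/12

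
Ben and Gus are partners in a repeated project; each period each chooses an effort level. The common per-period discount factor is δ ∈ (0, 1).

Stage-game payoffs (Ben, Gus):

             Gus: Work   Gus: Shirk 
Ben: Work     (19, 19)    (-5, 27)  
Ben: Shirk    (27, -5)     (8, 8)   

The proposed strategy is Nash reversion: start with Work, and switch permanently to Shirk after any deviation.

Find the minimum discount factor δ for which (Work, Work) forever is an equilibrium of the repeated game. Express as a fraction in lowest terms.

8/19

Cooperation forever yields 19 each period: 19/(1−δ).
Deviating yields 27 once, then 8 forever: 27 + 8δ/(1−δ).
No profitable deviation requires 19/(1−δ) ≥ 27 + 8δ/(1−δ).
Multiplying by (1−δ): 19 ≥ 27(1−δ) + 8δ = 27 − 19δ.
So 19δ ≥ 8, i.e. δ ≥ 8/19.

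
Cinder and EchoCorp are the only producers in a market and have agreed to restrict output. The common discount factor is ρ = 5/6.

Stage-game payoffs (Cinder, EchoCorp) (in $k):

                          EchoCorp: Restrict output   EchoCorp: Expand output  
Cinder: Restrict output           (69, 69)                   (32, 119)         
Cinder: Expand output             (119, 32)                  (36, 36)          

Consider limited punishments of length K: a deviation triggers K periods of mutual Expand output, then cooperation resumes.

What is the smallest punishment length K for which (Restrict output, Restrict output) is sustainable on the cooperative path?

IC: ρ(1−ρ^K)/(1−ρ) ≥ (119−69)/(69−36) = 50/33.
With ρ = 5/6: need 1 − ρ^K ≥ 50/33·(1−5/6)/(5/6), i.e. ρ^K ≤ 0.6970.
Since (5/6)^1 = 0.8333 and (5/6)^2 = 0.6944, the smallest such K is 2.

2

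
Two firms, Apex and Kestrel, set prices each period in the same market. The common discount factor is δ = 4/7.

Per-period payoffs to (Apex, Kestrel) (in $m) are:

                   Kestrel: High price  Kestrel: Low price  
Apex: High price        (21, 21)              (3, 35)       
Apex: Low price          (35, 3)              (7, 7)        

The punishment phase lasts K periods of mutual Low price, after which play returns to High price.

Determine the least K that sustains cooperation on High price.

Need Σ_{k=1}^{K} δ^k ≥ (35−21)/(21−7) = 1.0000 at δ = 4/7.
At K = 2 the sum is 0.8980 < 1.0000; at K = 3 it is 1.0845 ≥ 1.0000.
So the minimum punishment length is K = 3.

3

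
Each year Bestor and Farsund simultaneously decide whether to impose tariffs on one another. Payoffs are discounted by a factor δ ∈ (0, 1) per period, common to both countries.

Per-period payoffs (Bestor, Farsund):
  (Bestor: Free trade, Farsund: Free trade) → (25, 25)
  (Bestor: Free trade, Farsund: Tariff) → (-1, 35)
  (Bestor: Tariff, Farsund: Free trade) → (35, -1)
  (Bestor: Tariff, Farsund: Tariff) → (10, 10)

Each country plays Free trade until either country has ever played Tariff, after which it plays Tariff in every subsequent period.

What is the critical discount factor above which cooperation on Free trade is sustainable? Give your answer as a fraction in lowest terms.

2/5

25/(1−δ) ≥ 35 + 10δ/(1−δ)
25 ≥ 35 − 25δ
δ ≥ 10/25 = 2/5.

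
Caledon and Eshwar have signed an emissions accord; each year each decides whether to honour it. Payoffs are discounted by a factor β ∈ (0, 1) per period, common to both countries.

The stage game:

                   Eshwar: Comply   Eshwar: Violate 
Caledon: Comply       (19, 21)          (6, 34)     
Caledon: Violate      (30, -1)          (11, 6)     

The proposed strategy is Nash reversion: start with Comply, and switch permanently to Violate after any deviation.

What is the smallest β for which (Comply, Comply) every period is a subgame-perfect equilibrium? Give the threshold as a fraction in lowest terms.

11/19

For Caledon: deviation gain 30−19 = 11, per-period punishment loss 19−11 = 8. IC gives β ≥ 11/19.
For Eshwar: gain 13, loss 15 per period, so β ≥ 13/28.
The tighter constraint is Caledon's, so cooperation needs β ≥ 11/19.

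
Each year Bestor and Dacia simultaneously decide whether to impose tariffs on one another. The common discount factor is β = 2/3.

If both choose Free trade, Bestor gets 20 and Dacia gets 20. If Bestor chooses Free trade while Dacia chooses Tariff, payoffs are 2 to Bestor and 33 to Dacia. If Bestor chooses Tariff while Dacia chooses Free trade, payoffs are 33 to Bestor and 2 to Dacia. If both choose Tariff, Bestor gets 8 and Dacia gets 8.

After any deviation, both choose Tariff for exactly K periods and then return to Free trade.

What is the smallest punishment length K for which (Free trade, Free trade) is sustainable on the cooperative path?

No profitable deviation requires (20−8)(β+…+β^K) ≥ 33−20, i.e. β+…+β^K ≥ 13/12 ≈ 1.0833.
With β = 2/3, the partial sums are K=1: 0.6667, K=2: 1.1111.
K = 2 is the first length at which the sum reaches 1.0833.

2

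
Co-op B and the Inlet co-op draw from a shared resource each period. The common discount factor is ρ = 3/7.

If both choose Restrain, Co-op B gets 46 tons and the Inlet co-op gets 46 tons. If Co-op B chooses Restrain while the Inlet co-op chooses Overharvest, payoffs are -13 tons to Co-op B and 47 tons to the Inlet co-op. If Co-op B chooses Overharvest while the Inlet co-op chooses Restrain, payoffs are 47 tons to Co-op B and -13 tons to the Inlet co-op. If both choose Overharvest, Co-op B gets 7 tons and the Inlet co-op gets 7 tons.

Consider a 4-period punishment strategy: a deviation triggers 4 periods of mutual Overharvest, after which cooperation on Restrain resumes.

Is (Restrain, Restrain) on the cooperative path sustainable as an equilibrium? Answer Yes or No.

Yes

A one-shot deviation gives 47 now, then 7 for 4 periods, then back to 46.
Gain from deviating: (47−46) today; loss: (46−7) in each of the next 4 periods.
No-deviation condition: (46−7)(ρ+…+ρ^4) ≥ 47−46, i.e. ρ+…+ρ^4 ≥ 1/39.
At ρ = 3/7: ρ+…+ρ^4 = 0.7247 ≥ 0.0256.
So cooperation is sustainable.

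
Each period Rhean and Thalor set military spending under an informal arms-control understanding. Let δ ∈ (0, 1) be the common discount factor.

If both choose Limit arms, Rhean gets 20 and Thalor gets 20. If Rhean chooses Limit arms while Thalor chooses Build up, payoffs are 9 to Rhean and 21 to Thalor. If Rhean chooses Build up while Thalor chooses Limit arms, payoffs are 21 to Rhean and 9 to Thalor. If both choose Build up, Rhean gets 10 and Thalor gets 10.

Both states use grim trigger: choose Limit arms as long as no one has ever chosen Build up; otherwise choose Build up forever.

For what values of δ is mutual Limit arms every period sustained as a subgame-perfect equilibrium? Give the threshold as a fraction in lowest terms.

1/11

20/(1−δ) ≥ 21 + 10δ/(1−δ)
20 ≥ 21 − 11δ
δ ≥ 1/11.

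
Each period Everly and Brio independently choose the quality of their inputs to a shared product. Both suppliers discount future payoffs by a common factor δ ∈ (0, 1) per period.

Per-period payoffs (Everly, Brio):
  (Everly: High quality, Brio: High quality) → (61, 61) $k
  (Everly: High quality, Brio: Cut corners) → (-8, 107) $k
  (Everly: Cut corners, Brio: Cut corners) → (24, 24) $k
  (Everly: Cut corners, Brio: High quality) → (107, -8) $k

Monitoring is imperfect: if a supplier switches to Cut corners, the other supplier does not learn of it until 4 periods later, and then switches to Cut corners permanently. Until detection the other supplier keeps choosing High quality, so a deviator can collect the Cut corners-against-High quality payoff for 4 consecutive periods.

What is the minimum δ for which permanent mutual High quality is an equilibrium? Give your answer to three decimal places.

Deviating for the 4 undetected periods gains 107−61 = 46 per period over cooperation, then loses 61−24 = 37 per period forever once punishment starts.
Gain: 46(1 + δ + … + δ^3); loss: 37·δ^4/(1−δ).
No profitable deviation ⇔ 46(1−δ^4) ≤ 37·δ^4, i.e. δ^4 ≥ 46/(46+37) = 46/83.
Hence δ ≥ (46/83)^(1/4) ≈ 0.863.

0.863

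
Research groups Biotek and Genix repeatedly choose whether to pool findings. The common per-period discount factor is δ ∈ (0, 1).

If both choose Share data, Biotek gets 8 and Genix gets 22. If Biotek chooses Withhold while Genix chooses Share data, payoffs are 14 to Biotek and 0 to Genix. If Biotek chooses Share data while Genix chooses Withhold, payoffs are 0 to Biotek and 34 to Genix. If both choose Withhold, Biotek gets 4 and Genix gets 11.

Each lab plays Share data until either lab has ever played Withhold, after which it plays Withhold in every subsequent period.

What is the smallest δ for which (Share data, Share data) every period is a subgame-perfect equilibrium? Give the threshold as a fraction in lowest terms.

Biotek: cooperation gives 8 each period; deviation gives 14 once then 4 forever.
  8/(1−δ) ≥ 14 + 4δ/(1−δ) ⇒ δ ≥ 6/10 = 3/5.
Genix: cooperation gives 22 each period; deviation gives 34 once then 11 forever.
  δ ≥ 12/23.
Both must hold, so the binding constraint is Biotek's: δ ≥ 3/5.

3/5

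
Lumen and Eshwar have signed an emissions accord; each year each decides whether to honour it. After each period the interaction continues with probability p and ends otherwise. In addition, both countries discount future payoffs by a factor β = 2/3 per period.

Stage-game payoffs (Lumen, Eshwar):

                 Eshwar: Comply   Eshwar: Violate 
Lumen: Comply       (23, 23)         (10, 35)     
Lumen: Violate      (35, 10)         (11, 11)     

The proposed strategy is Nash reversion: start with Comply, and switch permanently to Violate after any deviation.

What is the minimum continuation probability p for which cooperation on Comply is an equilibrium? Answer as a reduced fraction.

Expected continuation weight on next period's payoff is β·p = 2/3·p, which plays the role of the discount factor.
Cooperation requires 2/3·p ≥ (35−23)/(35−11) = 1/2, hence p ≥ 3/4.

3/4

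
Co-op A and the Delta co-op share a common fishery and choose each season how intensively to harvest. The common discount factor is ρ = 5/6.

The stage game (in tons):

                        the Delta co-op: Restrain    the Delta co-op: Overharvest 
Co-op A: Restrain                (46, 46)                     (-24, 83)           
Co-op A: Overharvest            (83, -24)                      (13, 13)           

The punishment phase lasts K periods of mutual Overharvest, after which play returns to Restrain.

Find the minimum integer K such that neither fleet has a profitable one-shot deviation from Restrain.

Need Σ_{k=1}^{K} ρ^k ≥ (83−46)/(46−13) = 1.1212 at ρ = 5/6.
At K = 1 the sum is 0.8333 < 1.1212; at K = 2 it is 1.5278 ≥ 1.1212.
So the minimum punishment length is K = 2.

2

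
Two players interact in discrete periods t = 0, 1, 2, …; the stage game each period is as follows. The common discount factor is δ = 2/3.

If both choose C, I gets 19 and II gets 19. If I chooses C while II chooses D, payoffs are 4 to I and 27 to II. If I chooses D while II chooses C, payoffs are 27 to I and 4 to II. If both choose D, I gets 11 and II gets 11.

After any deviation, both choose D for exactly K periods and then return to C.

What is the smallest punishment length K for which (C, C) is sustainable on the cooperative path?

Need Σ_{k=1}^{K} δ^k ≥ (27−19)/(19−11) = 1.0000 at δ = 2/3.
At K = 1 the sum is 0.6667 < 1.0000; at K = 2 it is 1.1111 ≥ 1.0000.
So the minimum punishment length is K = 2.

2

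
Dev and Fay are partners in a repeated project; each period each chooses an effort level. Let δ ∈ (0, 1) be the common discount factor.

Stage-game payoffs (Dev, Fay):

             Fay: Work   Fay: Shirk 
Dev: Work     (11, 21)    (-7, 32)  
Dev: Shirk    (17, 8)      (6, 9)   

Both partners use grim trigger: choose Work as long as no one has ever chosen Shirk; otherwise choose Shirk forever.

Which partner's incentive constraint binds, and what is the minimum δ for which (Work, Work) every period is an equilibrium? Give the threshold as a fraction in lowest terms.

Dev: cooperation gives 11 each period; deviation gives 17 once then 6 forever.
  11/(1−δ) ≥ 17 + 6δ/(1−δ) ⇒ δ ≥ 6/11.
Fay: cooperation gives 21 each period; deviation gives 32 once then 9 forever.
  δ ≥ 11/23.
Both must hold, so the binding constraint is Dev's: δ ≥ 6/11.

Dev; δ ≥ 6/11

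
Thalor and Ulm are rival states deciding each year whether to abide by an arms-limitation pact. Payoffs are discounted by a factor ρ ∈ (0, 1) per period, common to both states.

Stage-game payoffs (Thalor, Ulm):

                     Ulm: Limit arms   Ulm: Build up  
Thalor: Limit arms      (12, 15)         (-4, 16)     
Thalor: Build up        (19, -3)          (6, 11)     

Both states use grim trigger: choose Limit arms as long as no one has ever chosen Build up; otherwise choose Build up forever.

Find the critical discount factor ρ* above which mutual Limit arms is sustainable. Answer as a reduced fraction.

For Thalor: deviation gain 19−12 = 7, per-period punishment loss 12−6 = 6. IC gives ρ ≥ 7/13.
For Ulm: gain 1, loss 4 per period, so ρ ≥ 1/5.
The tighter constraint is Thalor's, so cooperation needs ρ ≥ 7/13.

7/13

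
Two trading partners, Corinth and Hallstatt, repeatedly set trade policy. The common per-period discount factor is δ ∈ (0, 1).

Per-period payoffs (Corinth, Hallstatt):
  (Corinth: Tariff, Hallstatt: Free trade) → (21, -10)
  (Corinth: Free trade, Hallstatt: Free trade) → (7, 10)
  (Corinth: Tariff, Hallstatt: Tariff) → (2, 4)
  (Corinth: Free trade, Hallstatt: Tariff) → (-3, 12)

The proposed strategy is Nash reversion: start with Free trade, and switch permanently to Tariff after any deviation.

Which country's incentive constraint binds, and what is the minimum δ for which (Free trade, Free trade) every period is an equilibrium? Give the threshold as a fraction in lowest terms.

Corinth's threshold: (21−7)/(21−2) = 14/19.
Hallstatt's threshold: (12−10)/(12−4) = 1/4.
14/19 > 1/4, so Corinth binds and δ* = 14/19.

Corinth; δ ≥ 14/19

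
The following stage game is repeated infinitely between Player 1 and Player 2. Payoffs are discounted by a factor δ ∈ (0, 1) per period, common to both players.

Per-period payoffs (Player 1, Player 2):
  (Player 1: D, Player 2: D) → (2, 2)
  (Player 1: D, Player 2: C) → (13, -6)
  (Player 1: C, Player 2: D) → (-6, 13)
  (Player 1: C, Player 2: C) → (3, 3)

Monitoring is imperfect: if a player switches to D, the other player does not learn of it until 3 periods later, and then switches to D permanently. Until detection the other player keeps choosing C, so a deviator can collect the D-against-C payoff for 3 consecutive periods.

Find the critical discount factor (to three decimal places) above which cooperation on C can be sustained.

0.969

A deviator earns 13 for 3 periods, then 2 forever; cooperating earns 3 forever. Multiplying the IC by (1−δ):
3 ≥ 13(1−δ^3) + 2δ^3, so 11·δ^3 ≥ 10 and δ^3 ≥ 10/11.
δ ≥ (10/11)^(1/3) ≈ 0.969.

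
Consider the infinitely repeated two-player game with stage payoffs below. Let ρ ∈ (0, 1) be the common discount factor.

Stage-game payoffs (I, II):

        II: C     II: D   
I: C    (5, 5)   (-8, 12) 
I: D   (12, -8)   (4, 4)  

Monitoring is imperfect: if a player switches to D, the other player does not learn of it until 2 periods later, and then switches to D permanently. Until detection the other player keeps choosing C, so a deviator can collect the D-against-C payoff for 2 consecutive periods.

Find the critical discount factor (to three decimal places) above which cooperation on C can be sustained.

0.935

The best deviation is to choose D for all 2 undetected periods, earning 12 each, then 4 forever once detected.
Deviation value: 12(1−ρ^2)/(1−ρ) + 4ρ^2/(1−ρ); cooperation value: 5/(1−ρ).
IC: 5 ≥ 12(1−ρ^2) + 4ρ^2 = 12 − 8ρ^2.
So ρ^2 ≥ 7/8, giving ρ ≥ (7/8)^(1/2) ≈ 0.935.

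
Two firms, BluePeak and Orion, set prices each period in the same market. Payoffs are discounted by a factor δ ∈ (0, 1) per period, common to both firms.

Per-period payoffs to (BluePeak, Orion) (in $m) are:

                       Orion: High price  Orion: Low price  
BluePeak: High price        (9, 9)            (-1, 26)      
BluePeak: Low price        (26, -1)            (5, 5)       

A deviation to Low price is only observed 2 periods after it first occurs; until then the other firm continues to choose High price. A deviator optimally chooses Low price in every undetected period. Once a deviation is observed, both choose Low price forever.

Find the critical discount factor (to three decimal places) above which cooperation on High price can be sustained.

A deviator earns 26 for 2 periods, then 5 forever; cooperating earns 9 forever. Multiplying the IC by (1−δ):
9 ≥ 26(1−δ^2) + 5δ^2, so 21·δ^2 ≥ 17 and δ^2 ≥ 17/21.
δ ≥ (17/21)^(1/2) ≈ 0.900.

0.900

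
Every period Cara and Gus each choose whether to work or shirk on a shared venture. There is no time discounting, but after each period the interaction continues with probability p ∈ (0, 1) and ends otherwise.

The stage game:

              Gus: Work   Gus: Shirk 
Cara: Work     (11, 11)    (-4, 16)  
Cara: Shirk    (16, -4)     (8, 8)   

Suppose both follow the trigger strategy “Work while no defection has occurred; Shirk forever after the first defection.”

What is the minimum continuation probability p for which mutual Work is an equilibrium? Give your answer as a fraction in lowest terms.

With no time discounting, the continuation probability p plays the role of the discount factor.
Grim-trigger IC: 11/(1−p) ≥ 16 + 8p/(1−p) ⇒ p ≥ (16−11)/(16−8) = 5/8.

5/8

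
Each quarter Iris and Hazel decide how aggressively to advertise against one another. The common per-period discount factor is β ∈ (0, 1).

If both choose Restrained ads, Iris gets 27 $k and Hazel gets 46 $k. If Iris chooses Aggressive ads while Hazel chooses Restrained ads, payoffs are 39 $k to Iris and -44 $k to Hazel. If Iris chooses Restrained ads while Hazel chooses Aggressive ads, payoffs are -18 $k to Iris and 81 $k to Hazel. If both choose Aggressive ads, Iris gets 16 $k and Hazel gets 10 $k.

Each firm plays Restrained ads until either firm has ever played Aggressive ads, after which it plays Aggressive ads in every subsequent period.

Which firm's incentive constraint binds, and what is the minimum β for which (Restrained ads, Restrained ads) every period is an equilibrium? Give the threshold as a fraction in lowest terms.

Iris's threshold: (39−27)/(39−16) = 12/23.
Hazel's threshold: (81−46)/(81−10) = 35/71.
12/23 > 35/71, so Iris binds and β* = 12/23.

Iris; β ≥ 12/23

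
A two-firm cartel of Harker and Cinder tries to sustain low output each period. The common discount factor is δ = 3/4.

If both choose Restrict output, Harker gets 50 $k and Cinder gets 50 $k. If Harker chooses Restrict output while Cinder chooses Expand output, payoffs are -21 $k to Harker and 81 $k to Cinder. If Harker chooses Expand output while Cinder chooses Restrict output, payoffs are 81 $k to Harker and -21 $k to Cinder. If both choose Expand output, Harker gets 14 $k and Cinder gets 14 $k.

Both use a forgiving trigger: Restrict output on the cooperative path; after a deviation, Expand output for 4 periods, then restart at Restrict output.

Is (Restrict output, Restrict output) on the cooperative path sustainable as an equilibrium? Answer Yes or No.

IC: δ+…+δ^4 ≥ (81−50)/(50−14) = 31/36.
At δ = 3/4: partial sum = 2.0508 ≥ 0.8611. Cooperation sustainable.

Yes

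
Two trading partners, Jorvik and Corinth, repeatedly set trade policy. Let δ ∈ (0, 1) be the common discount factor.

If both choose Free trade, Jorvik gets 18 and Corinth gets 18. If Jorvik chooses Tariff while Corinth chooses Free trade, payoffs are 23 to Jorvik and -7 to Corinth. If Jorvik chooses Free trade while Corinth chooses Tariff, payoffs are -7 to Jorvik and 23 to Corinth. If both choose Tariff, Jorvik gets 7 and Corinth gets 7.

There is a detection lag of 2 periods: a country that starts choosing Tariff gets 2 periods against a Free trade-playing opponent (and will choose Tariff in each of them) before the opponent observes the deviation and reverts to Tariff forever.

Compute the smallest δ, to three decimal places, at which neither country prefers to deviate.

0.559

The best deviation is to choose Tariff for all 2 undetected periods, earning 23 each, then 7 forever once detected.
Deviation value: 23(1−δ^2)/(1−δ) + 7δ^2/(1−δ); cooperation value: 18/(1−δ).
IC: 18 ≥ 23(1−δ^2) + 7δ^2 = 23 − 16δ^2.
So δ^2 ≥ 5/16, giving δ ≥ (5/16)^(1/2) ≈ 0.559.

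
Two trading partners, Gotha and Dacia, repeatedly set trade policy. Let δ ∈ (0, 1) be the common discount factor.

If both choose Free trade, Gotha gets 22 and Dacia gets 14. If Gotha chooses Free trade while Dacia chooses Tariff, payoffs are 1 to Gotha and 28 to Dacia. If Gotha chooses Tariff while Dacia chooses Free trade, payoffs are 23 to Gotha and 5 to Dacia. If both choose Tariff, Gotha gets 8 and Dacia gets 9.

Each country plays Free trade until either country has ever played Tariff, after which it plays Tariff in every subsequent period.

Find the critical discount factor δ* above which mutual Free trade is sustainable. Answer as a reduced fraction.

For Gotha: deviation gain 23−22 = 1, per-period punishment loss 22−8 = 14. IC gives δ ≥ 1/15.
For Dacia: gain 14, loss 5 per period, so δ ≥ 14/19.
The tighter constraint is Dacia's, so cooperation needs δ ≥ 14/19.

14/19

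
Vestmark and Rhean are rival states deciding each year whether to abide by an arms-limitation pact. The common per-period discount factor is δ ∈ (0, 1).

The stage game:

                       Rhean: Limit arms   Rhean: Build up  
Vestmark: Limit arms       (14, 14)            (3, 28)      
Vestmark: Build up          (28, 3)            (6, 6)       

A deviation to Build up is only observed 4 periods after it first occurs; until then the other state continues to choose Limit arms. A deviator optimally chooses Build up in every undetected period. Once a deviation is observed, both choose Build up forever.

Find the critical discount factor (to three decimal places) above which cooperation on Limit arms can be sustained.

Deviating for the 4 undetected periods gains 28−14 = 14 per period over cooperation, then loses 14−6 = 8 per period forever once punishment starts.
Gain: 14(1 + δ + … + δ^3); loss: 8·δ^4/(1−δ).
No profitable deviation ⇔ 14(1−δ^4) ≤ 8·δ^4, i.e. δ^4 ≥ 14/(14+8) = 7/11.
Hence δ ≥ (7/11)^(1/4) ≈ 0.893.

0.893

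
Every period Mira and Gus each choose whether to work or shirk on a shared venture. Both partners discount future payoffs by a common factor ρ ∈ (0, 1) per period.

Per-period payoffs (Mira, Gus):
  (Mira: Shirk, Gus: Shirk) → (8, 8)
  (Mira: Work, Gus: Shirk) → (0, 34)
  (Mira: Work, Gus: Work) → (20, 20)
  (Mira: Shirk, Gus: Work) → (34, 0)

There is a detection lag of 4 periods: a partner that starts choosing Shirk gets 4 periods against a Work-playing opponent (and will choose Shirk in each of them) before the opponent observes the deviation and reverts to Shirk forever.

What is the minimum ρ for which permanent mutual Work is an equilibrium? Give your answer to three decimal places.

0.857

A deviator earns 34 for 4 periods, then 8 forever; cooperating earns 20 forever. Multiplying the IC by (1−ρ):
20 ≥ 34(1−ρ^4) + 8ρ^4, so 26·ρ^4 ≥ 14 and ρ^4 ≥ 7/13.
ρ ≥ (7/13)^(1/4) ≈ 0.857.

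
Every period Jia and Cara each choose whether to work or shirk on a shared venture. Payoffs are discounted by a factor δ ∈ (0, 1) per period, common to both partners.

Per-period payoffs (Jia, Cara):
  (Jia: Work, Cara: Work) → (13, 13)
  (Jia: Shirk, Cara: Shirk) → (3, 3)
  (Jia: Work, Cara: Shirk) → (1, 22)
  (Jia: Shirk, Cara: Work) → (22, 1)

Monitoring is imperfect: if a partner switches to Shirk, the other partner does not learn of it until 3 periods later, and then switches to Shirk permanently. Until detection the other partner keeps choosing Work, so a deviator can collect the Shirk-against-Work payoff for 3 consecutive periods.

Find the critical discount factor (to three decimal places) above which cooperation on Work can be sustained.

A deviator earns 22 for 3 periods, then 3 forever; cooperating earns 13 forever. Multiplying the IC by (1−δ):
13 ≥ 22(1−δ^3) + 3δ^3, so 19·δ^3 ≥ 9 and δ^3 ≥ 9/19.
δ ≥ (9/19)^(1/3) ≈ 0.780.

0.780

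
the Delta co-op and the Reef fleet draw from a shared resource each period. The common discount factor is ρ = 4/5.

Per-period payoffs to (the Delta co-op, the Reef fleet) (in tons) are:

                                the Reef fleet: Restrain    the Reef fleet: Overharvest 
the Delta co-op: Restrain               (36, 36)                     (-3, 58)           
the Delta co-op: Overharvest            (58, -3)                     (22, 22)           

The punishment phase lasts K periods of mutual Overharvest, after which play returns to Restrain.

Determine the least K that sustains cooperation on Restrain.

IC: ρ(1−ρ^K)/(1−ρ) ≥ (58−36)/(36−22) = 11/7.
With ρ = 4/5: need 1 − ρ^K ≥ 11/7·(1−4/5)/(4/5), i.e. ρ^K ≤ 0.6071.
Since (4/5)^2 = 0.6400 and (4/5)^3 = 0.5120, the smallest such K is 3.

3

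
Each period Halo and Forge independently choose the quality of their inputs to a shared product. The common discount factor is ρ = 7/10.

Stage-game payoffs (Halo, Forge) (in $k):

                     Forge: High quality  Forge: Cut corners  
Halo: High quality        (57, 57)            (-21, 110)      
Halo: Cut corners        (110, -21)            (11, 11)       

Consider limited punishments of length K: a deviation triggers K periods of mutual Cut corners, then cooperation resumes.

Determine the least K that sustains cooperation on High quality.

IC: ρ(1−ρ^K)/(1−ρ) ≥ (110−57)/(57−11) = 53/46.
With ρ = 7/10: need 1 − ρ^K ≥ 53/46·(1−7/10)/(7/10), i.e. ρ^K ≤ 0.5062.
Since (7/10)^1 = 0.7000 and (7/10)^2 = 0.4900, the smallest such K is 2.

2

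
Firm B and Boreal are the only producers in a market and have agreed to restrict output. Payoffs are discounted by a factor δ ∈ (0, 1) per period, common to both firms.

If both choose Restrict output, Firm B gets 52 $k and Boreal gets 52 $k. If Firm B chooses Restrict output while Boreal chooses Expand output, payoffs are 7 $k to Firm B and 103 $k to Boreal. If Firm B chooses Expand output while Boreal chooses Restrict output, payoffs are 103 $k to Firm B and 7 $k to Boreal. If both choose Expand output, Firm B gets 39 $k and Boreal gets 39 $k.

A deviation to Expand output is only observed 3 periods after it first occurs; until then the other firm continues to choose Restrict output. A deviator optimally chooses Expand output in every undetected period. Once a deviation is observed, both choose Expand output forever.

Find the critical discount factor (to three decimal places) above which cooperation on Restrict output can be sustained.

A deviator earns 103 for 3 periods, then 39 forever; cooperating earns 52 forever. Multiplying the IC by (1−δ):
52 ≥ 103(1−δ^3) + 39δ^3, so 64·δ^3 ≥ 51 and δ^3 ≥ 51/64.
δ ≥ (51/64)^(1/3) ≈ 0.927.

0.927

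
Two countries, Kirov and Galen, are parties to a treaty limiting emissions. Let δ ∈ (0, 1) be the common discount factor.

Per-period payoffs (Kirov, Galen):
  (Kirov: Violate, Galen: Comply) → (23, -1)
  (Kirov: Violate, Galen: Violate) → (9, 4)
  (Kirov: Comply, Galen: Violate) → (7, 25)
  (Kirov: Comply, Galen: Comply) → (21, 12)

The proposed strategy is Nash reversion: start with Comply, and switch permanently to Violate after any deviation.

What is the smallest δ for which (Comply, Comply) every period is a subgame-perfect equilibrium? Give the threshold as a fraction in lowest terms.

Kirov: cooperation gives 21 each period; deviation gives 23 once then 9 forever.
  21/(1−δ) ≥ 23 + 9δ/(1−δ) ⇒ δ ≥ 2/14 = 1/7.
Galen: cooperation gives 12 each period; deviation gives 25 once then 4 forever.
  δ ≥ 13/21.
Both must hold, so the binding constraint is Galen's: δ ≥ 13/21.

13/21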